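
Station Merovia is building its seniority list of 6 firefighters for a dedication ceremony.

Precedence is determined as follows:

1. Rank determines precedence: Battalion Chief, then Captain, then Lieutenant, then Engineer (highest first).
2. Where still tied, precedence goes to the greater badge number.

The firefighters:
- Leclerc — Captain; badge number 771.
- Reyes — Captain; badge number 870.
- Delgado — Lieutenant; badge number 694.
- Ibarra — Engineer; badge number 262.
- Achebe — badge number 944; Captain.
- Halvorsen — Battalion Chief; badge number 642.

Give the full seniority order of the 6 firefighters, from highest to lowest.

By rank: Halvorsen (Battalion Chief); then Achebe, Reyes and Leclerc (Captain); then Delgado (Lieutenant); then Ibarra (Engineer).
Among Achebe, Reyes and Leclerc, by badge number (higher first): Achebe (944) before Reyes (870) before Leclerc (771).
Full order: Halvorsen, Achebe, Reyes, Leclerc, Delgado, Ibarra.

Halvorsen, Achebe, Reyes, Leclerc, Delgado, Ibarra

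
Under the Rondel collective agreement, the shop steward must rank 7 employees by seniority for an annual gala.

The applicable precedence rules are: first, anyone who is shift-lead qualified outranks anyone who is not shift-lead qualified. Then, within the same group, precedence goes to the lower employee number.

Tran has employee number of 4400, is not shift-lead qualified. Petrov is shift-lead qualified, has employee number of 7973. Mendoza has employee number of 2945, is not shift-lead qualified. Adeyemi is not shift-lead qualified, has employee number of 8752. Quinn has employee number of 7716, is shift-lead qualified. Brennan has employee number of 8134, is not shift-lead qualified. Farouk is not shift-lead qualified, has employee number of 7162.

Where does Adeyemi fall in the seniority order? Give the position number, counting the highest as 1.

7

By the first rule: Quinn and Petrov (both shift-lead qualified); then Mendoza, Tran, Farouk, Brennan and Adeyemi (each not shift-lead qualified).
Among Quinn and Petrov, by employee number (lower first): Quinn (7716) before Petrov (7973).
Among Mendoza, Tran, Farouk, Brennan and Adeyemi, by employee number (lower first): Mendoza (2945) before Tran (4400) before Farouk (7162) before Brennan (8134) before Adeyemi (8752).
Order: Quinn, Petrov, Mendoza, Tran, Farouk, Brennan, Adeyemi. So position 7.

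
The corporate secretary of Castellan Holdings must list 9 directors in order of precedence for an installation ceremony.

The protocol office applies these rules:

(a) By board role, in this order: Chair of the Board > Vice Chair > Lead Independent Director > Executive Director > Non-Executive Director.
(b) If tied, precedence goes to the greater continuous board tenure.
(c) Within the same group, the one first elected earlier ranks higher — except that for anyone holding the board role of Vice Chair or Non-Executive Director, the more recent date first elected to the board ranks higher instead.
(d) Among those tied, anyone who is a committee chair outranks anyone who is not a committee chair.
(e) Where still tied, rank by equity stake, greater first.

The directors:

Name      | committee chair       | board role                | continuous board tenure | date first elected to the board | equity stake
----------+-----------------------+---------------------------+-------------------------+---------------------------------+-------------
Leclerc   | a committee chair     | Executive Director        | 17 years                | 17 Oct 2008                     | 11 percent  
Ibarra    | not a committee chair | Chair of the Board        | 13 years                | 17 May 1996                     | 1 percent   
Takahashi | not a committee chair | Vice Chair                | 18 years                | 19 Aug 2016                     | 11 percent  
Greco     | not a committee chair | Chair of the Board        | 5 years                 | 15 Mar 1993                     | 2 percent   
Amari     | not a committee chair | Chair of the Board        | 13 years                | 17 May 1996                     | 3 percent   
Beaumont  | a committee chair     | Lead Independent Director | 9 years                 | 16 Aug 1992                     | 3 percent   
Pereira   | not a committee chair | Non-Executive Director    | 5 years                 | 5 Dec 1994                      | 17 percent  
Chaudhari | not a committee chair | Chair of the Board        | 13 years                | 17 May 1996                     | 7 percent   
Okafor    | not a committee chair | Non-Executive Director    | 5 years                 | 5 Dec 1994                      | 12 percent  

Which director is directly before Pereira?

By board role: Chaudhari, Amari, Ibarra and Greco (Chair of the Board); then Takahashi (Vice Chair); then Beaumont (Lead Independent Director); then Leclerc (Executive Director); then Pereira and Okafor (Non-Executive Director).
Among Chaudhari, Amari, Ibarra and Greco, by continuous board tenure (higher first): Chaudhari, Amari and Ibarra (13 years) before Greco (5 years).
Chaudhari, Amari and Ibarra all have date first elected to the board 17 May 1996, so the next rule applies.
Chaudhari, Amari and Ibarra are each not a committee chair, so the next rule applies.
Among Chaudhari, Amari and Ibarra, by equity stake (higher first): Chaudhari (7 percent) before Amari (3 percent) before Ibarra (1 percent).
Pereira and Okafor both have continuous board tenure 5 years, so the next rule applies.
Pereira and Okafor both have date first elected to the board 5 Dec 1994, so the next rule applies.
Pereira and Okafor are each not a committee chair, so the next rule applies.
Among Pereira and Okafor, by equity stake (higher first): Pereira (17 percent) before Okafor (12 percent).
Order: Chaudhari, Amari, Ibarra, Greco, Takahashi, Beaumont, Leclerc, Pereira, Okafor.

Leclerc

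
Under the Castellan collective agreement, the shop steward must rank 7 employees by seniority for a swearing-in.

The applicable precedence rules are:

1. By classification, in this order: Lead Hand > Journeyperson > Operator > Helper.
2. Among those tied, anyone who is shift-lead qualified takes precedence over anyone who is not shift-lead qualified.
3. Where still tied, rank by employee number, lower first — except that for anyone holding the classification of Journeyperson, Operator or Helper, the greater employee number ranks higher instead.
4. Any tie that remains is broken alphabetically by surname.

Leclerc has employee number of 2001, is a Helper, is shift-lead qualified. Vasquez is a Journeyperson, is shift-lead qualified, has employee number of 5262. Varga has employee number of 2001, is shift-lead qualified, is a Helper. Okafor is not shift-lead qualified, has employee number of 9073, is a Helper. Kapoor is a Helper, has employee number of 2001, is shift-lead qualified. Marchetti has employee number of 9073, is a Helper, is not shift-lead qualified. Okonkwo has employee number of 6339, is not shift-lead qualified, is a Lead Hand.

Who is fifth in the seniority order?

Varga

By classification: Okonkwo (Lead Hand); then Vasquez (Journeyperson); then Kapoor, Leclerc, Varga, Marchetti and Okafor (Helper).
Among Kapoor, Leclerc, Varga, Marchetti and Okafor, shift-lead qualified before not shift-lead qualified: Kapoor, Leclerc and Varga (shift-lead qualified) before Marchetti and Okafor (not shift-lead qualified).
Kapoor, Leclerc and Varga all have employee number 2001, so the next rule applies.
Among Kapoor, Leclerc and Varga, alphabetically by surname: Kapoor before Leclerc before Varga.
Marchetti and Okafor both have employee number 9073, so the next rule applies.
Among Marchetti and Okafor, alphabetically by surname: Marchetti before Okafor.
Order: Okonkwo, Vasquez, Kapoor, Leclerc, Varga, Marchetti, Okafor.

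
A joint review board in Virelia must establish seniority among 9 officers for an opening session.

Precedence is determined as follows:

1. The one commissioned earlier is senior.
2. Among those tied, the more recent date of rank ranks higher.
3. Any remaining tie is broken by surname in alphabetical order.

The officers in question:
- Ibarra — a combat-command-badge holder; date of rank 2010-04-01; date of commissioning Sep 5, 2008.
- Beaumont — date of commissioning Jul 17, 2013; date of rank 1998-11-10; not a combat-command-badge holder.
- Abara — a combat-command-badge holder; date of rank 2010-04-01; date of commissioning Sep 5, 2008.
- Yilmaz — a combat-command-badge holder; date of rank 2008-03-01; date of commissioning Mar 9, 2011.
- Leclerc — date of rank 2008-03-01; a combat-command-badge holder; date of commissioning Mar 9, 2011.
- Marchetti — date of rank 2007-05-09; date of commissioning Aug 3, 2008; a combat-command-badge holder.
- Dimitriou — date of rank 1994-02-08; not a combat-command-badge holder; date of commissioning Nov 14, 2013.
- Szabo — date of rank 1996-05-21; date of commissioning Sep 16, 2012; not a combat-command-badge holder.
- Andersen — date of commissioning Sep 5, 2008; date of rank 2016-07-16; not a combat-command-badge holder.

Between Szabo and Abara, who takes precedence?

By date of commissioning (earlier first): Marchetti (Aug 3, 2008); then Andersen, Abara and Ibarra (each Sep 5, 2008); then Leclerc and Yilmaz (both Mar 9, 2011); then Szabo (Sep 16, 2012); then Beaumont (Jul 17, 2013); then Dimitriou (Nov 14, 2013).
Among Andersen, Abara and Ibarra, by date of rank (later first): Andersen (2016-07-16) before Abara and Ibarra (2010-04-01).
Among Abara and Ibarra, alphabetically by surname: Abara before Ibarra.
Leclerc and Yilmaz both have date of rank 2008-03-01, so the next rule applies.
Among Leclerc and Yilmaz, alphabetically by surname: Leclerc before Yilmaz.
So Abara takes precedence.

Abara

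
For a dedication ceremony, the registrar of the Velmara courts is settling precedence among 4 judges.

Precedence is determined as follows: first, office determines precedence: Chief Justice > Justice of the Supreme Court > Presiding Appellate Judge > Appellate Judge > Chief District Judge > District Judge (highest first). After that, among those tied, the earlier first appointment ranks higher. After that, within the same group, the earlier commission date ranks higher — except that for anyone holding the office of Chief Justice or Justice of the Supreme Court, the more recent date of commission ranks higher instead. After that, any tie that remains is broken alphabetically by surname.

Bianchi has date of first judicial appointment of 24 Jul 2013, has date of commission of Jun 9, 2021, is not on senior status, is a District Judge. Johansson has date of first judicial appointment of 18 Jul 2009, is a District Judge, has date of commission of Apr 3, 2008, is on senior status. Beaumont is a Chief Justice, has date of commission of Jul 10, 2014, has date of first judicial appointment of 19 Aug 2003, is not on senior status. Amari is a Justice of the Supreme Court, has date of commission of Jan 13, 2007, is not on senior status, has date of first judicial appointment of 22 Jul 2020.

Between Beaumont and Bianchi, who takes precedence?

By office: Beaumont (Chief Justice); then Amari (Justice of the Supreme Court); then Johansson and Bianchi (District Judge).
Among Johansson and Bianchi, by date of first judicial appointment (earlier first): Johansson (18 Jul 2009) before Bianchi (24 Jul 2013).
So Beaumont takes precedence.

Beaumont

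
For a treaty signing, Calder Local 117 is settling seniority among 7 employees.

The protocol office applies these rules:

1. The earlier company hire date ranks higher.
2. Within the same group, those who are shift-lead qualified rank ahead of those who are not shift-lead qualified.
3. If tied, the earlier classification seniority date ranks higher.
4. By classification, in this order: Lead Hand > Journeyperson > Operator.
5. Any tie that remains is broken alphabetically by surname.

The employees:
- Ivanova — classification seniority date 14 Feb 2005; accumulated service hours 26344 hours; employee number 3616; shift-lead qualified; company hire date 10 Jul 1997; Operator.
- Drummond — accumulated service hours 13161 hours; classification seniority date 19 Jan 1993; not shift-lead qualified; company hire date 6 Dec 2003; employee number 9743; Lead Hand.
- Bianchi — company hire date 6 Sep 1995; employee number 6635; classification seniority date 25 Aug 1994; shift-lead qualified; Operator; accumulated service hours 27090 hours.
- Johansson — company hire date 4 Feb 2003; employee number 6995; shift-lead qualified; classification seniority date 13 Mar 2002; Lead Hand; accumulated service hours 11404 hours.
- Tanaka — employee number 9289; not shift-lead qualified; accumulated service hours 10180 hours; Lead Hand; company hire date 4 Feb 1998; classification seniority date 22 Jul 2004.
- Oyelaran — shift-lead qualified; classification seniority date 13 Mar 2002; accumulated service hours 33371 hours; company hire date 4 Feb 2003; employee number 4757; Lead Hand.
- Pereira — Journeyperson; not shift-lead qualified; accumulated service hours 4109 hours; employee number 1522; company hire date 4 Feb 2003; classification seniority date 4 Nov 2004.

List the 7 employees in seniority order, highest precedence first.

Bianchi, Ivanova, Tanaka, Johansson, Oyelaran, Pereira, Drummond

By company hire date (earlier first): Bianchi (6 Sep 1995); then Ivanova (10 Jul 1997); then Tanaka (4 Feb 1998); then Johansson, Oyelaran and Pereira (each 4 Feb 2003); then Drummond (6 Dec 2003).
Among Johansson, Oyelaran and Pereira, shift-lead qualified before not shift-lead qualified: Johansson and Oyelaran (shift-lead qualified) before Pereira (not shift-lead qualified).
Johansson and Oyelaran both have classification seniority date 13 Mar 2002, so the next rule applies.
Johansson and Oyelaran are each Lead Hand, so the next rule applies.
Among Johansson and Oyelaran, alphabetically by surname: Johansson before Oyelaran.
Full order: Bianchi, Ivanova, Tanaka, Johansson, Oyelaran, Pereira, Drummond.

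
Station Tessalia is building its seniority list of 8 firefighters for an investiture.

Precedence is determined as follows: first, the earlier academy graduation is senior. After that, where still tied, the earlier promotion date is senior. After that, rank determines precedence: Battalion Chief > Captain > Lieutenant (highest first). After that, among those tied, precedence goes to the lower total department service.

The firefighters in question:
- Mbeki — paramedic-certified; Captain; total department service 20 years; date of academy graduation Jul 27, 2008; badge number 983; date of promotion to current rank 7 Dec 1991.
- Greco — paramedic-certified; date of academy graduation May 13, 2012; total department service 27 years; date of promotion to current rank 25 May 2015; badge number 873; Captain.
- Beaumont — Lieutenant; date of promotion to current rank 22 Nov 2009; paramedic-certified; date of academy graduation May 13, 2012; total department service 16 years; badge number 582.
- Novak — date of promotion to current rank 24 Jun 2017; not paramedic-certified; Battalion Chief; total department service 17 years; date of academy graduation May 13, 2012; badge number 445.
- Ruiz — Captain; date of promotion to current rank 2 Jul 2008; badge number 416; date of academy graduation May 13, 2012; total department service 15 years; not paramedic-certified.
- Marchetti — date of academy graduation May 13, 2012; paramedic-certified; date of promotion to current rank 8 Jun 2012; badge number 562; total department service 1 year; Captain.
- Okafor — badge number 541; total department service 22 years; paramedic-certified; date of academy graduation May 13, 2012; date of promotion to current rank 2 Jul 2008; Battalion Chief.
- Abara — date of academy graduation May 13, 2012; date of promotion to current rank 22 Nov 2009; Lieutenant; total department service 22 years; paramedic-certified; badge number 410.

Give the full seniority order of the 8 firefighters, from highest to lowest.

Mbeki, Okafor, Ruiz, Beaumont, Abara, Marchetti, Greco, Novak

By date of academy graduation (earlier first): Mbeki (Jul 27, 2008); then Okafor, Ruiz, Beaumont, Abara, Marchetti, Greco and Novak (each May 13, 2012).
Among Okafor, Ruiz, Beaumont, Abara, Marchetti, Greco and Novak, by date of promotion to current rank (earlier first): Okafor and Ruiz (2 Jul 2008) before Beaumont and Abara (22 Nov 2009) before Marchetti (8 Jun 2012) before Greco (25 May 2015) before Novak (24 Jun 2017).
Among Okafor and Ruiz, by rank: Okafor (Battalion Chief) before Ruiz (Captain).
Beaumont and Abara are each Lieutenant, so the next rule applies.
Among Beaumont and Abara, by total department service (lower first): Beaumont (16 years) before Abara (22 years).
Full order: Mbeki, Okafor, Ruiz, Beaumont, Abara, Marchetti, Greco, Novak.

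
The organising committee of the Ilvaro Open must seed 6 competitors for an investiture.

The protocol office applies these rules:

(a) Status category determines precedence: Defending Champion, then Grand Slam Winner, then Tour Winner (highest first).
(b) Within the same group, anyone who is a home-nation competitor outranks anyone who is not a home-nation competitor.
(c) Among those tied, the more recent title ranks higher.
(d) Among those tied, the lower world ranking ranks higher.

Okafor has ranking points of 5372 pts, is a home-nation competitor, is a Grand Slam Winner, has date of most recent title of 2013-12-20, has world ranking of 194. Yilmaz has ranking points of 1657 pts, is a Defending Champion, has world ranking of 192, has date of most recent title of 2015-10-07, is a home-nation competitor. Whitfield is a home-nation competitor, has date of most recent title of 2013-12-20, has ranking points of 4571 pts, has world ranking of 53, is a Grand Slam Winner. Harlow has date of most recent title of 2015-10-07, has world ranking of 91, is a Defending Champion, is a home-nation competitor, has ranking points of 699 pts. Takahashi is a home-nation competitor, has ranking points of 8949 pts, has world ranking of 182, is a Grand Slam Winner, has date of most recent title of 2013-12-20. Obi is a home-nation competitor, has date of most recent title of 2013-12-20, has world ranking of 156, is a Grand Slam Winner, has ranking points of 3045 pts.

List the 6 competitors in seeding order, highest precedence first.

By status category: Harlow and Yilmaz (Defending Champion); then Whitfield, Obi, Takahashi and Okafor (Grand Slam Winner).
Harlow and Yilmaz are each a home-nation competitor, so the next rule applies.
Harlow and Yilmaz both have date of most recent title 2015-10-07, so the next rule applies.
Among Harlow and Yilmaz, by world ranking (lower first): Harlow (91) before Yilmaz (192).
Whitfield, Obi, Takahashi and Okafor are each a home-nation competitor, so the next rule applies.
Whitfield, Obi, Takahashi and Okafor all have date of most recent title 2013-12-20, so the next rule applies.
Among Whitfield, Obi, Takahashi and Okafor, by world ranking (lower first): Whitfield (53) before Obi (156) before Takahashi (182) before Okafor (194).
Full order: Harlow, Yilmaz, Whitfield, Obi, Takahashi, Okafor.

Harlow, Yilmaz, Whitfield, Obi, Takahashi, Okafor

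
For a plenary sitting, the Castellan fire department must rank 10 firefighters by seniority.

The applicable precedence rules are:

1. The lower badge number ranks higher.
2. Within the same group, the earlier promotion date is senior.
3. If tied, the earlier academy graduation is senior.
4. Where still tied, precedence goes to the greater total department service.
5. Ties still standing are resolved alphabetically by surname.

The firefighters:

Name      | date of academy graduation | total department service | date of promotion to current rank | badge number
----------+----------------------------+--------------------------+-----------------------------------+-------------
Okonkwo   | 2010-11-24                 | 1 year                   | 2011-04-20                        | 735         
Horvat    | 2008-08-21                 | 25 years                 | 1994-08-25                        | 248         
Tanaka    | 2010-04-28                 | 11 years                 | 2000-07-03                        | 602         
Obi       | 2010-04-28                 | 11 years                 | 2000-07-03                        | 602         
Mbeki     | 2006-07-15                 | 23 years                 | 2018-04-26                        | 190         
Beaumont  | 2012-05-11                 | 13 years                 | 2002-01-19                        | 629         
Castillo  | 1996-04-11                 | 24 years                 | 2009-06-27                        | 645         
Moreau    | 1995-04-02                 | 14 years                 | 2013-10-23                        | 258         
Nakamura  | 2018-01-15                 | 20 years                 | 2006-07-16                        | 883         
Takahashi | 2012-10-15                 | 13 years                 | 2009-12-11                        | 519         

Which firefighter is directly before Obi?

Takahashi

By badge number (lower first): Mbeki (190); then Horvat (248); then Moreau (258); then Takahashi (519); then Obi and Tanaka (both 602); then Beaumont (629); then Castillo (645); then Okonkwo (735); then Nakamura (883).
Obi and Tanaka both have date of promotion to current rank 2000-07-03, so the next rule applies.
Obi and Tanaka both have date of academy graduation 2010-04-28, so the next rule applies.
Obi and Tanaka both have total department service 11 years, so the next rule applies.
Among Obi and Tanaka, alphabetically by surname: Obi before Tanaka.
Order: Mbeki, Horvat, Moreau, Takahashi, Obi, Tanaka, Beaumont, Castillo, Okonkwo, Nakamura.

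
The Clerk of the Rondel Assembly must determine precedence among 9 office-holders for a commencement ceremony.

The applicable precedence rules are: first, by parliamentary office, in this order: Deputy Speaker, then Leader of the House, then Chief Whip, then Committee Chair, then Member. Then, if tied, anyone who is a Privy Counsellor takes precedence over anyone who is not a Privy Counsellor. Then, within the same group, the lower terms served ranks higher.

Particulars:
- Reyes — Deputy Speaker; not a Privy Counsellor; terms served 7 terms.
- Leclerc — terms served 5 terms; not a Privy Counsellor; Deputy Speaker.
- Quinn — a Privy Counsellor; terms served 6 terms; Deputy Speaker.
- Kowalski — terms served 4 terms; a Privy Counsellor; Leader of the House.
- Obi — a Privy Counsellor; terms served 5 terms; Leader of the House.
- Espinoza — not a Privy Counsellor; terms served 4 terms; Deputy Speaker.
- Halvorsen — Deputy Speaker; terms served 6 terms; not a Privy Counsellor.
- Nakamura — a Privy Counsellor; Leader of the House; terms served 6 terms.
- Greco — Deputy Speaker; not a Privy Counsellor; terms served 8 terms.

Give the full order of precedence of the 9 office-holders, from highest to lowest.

By parliamentary office: Quinn, Espinoza, Leclerc, Halvorsen, Reyes and Greco (Deputy Speaker); then Kowalski, Obi and Nakamura (Leader of the House).
Among Quinn, Espinoza, Leclerc, Halvorsen, Reyes and Greco, a Privy Counsellor before not a Privy Counsellor: Quinn (a Privy Counsellor) before Espinoza, Leclerc, Halvorsen, Reyes and Greco (not a Privy Counsellor).
Among Espinoza, Leclerc, Halvorsen, Reyes and Greco, by terms served (lower first): Espinoza (4 terms) before Leclerc (5 terms) before Halvorsen (6 terms) before Reyes (7 terms) before Greco (8 terms).
Kowalski, Obi and Nakamura are each a Privy Counsellor, so the next rule applies.
Among Kowalski, Obi and Nakamura, by terms served (lower first): Kowalski (4 terms) before Obi (5 terms) before Nakamura (6 terms).
Full order: Quinn, Espinoza, Leclerc, Halvorsen, Reyes, Greco, Kowalski, Obi, Nakamura.

Quinn, Espinoza, Leclerc, Halvorsen, Reyes, Greco, Kowalski, Obi, Nakamura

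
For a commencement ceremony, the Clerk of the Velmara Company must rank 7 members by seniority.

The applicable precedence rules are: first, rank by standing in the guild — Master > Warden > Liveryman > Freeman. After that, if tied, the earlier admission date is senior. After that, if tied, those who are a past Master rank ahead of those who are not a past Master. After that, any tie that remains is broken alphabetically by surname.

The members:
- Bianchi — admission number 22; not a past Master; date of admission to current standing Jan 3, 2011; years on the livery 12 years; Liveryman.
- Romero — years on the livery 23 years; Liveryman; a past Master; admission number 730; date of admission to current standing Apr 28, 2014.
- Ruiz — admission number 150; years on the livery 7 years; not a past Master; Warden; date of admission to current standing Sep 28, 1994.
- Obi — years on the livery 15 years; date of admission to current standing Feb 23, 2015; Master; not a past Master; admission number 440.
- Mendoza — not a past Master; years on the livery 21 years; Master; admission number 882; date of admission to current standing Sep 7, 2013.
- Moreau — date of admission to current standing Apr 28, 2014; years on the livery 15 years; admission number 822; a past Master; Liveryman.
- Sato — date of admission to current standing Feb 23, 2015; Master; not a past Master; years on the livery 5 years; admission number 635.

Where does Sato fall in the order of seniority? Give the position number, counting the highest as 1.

3

By standing in the guild: Mendoza, Obi and Sato (Master); then Ruiz (Warden); then Bianchi, Moreau and Romero (Liveryman).
Among Mendoza, Obi and Sato, by date of admission to current standing (earlier first): Mendoza (Sep 7, 2013) before Obi and Sato (Feb 23, 2015).
Obi and Sato are each not a past Master, so the next rule applies.
Among Obi and Sato, alphabetically by surname: Obi before Sato.
Among Bianchi, Moreau and Romero, by date of admission to current standing (earlier first): Bianchi (Jan 3, 2011) before Moreau and Romero (Apr 28, 2014).
Moreau and Romero are each a past Master, so the next rule applies.
Among Moreau and Romero, alphabetically by surname: Moreau before Romero.
Order: Mendoza, Obi, Sato, Ruiz, Bianchi, Moreau, Romero. So position 3.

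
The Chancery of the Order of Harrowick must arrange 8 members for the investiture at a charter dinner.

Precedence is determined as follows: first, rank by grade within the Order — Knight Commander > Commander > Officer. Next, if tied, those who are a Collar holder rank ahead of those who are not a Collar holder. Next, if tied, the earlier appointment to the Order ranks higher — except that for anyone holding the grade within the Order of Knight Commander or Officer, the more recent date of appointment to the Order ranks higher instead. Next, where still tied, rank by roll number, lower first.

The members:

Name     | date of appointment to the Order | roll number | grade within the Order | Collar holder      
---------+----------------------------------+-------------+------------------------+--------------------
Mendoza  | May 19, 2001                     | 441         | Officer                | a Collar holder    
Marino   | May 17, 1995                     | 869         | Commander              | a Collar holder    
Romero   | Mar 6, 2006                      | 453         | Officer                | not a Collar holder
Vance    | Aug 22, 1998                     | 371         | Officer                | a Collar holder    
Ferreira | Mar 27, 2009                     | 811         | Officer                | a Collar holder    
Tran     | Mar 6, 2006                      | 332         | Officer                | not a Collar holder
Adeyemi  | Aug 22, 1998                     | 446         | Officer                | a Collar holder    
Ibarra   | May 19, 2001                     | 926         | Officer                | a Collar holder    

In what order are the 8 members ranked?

Marino, Ferreira, Mendoza, Ibarra, Vance, Adeyemi, Tran, Romero

By grade within the Order: Marino (Commander); then Ferreira, Mendoza, Ibarra, Vance, Adeyemi, Tran and Romero (Officer).
Among Ferreira, Mendoza, Ibarra, Vance, Adeyemi, Tran and Romero, a Collar holder before not a Collar holder: Ferreira, Mendoza, Ibarra, Vance and Adeyemi (a Collar holder) before Tran and Romero (not a Collar holder).
Among Ferreira, Mendoza, Ibarra, Vance and Adeyemi, by date of appointment to the Order (later first) (reversed rule for this group): Ferreira (Mar 27, 2009) before Mendoza and Ibarra (May 19, 2001) before Vance and Adeyemi (Aug 22, 1998).
Among Mendoza and Ibarra, by roll number (lower first): Mendoza (441) before Ibarra (926).
Among Vance and Adeyemi, by roll number (lower first): Vance (371) before Adeyemi (446).
Tran and Romero both have date of appointment to the Order Mar 6, 2006, so the next rule applies.
Among Tran and Romero, by roll number (lower first): Tran (332) before Romero (453).
Full order: Marino, Ferreira, Mendoza, Ibarra, Vance, Adeyemi, Tran, Romero.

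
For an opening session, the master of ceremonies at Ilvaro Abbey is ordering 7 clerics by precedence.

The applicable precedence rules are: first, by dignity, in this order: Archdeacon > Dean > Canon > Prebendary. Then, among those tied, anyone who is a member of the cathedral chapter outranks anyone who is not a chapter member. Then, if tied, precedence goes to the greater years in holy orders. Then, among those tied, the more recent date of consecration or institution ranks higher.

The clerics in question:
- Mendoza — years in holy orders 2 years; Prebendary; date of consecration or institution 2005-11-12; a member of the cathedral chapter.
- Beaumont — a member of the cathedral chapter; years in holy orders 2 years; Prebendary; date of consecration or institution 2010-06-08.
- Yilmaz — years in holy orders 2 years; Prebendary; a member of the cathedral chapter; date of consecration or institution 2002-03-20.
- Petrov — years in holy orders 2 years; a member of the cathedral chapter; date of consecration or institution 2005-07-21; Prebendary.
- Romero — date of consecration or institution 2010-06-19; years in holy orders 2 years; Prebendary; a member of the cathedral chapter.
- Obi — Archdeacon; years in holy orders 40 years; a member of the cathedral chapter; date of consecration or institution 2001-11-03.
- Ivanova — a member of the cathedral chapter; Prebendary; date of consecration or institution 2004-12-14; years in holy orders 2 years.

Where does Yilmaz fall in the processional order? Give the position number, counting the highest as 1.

By dignity: Obi (Archdeacon); then Romero, Beaumont, Mendoza, Petrov, Ivanova and Yilmaz (Prebendary).
Romero, Beaumont, Mendoza, Petrov, Ivanova and Yilmaz are each a member of the cathedral chapter, so the next rule applies.
Romero, Beaumont, Mendoza, Petrov, Ivanova and Yilmaz all have years in holy orders 2 years, so the next rule applies.
Among Romero, Beaumont, Mendoza, Petrov, Ivanova and Yilmaz, by date of consecration or institution (later first): Romero (2010-06-19) before Beaumont (2010-06-08) before Mendoza (2005-11-12) before Petrov (2005-07-21) before Ivanova (2004-12-14) before Yilmaz (2002-03-20).
Order: Obi, Romero, Beaumont, Mendoza, Petrov, Ivanova, Yilmaz. So position 7.

7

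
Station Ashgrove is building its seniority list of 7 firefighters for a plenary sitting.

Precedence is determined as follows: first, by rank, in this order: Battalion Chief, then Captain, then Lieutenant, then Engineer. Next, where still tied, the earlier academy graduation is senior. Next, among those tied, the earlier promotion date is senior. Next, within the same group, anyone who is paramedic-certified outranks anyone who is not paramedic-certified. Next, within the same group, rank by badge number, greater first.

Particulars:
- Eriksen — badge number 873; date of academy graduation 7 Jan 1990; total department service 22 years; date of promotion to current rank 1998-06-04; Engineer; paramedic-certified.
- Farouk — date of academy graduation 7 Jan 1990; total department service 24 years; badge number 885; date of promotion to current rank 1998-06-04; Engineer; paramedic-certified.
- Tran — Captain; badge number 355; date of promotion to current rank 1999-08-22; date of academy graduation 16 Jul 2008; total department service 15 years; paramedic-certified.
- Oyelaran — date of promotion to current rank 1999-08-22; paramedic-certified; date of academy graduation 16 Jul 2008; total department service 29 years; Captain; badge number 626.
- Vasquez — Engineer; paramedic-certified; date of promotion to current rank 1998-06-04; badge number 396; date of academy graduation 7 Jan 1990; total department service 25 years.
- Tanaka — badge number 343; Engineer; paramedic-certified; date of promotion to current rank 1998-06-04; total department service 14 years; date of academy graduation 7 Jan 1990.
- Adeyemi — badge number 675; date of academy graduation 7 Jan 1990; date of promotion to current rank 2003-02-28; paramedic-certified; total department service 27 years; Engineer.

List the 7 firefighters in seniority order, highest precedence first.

By rank: Oyelaran and Tran (Captain); then Farouk, Eriksen, Vasquez, Tanaka and Adeyemi (Engineer).
Oyelaran and Tran both have date of academy graduation 16 Jul 2008, so the next rule applies.
Oyelaran and Tran both have date of promotion to current rank 1999-08-22, so the next rule applies.
Oyelaran and Tran are each paramedic-certified, so the next rule applies.
Among Oyelaran and Tran, by badge number (higher first): Oyelaran (626) before Tran (355).
Farouk, Eriksen, Vasquez, Tanaka and Adeyemi all have date of academy graduation 7 Jan 1990, so the next rule applies.
Among Farouk, Eriksen, Vasquez, Tanaka and Adeyemi, by date of promotion to current rank (earlier first): Farouk, Eriksen, Vasquez and Tanaka (1998-06-04) before Adeyemi (2003-02-28).
Farouk, Eriksen, Vasquez and Tanaka are each paramedic-certified, so the next rule applies.
Among Farouk, Eriksen, Vasquez and Tanaka, by badge number (higher first): Farouk (885) before Eriksen (873) before Vasquez (396) before Tanaka (343).
Full order: Oyelaran, Tran, Farouk, Eriksen, Vasquez, Tanaka, Adeyemi.

Oyelaran, Tran, Farouk, Eriksen, Vasquez, Tanaka, Adeyemi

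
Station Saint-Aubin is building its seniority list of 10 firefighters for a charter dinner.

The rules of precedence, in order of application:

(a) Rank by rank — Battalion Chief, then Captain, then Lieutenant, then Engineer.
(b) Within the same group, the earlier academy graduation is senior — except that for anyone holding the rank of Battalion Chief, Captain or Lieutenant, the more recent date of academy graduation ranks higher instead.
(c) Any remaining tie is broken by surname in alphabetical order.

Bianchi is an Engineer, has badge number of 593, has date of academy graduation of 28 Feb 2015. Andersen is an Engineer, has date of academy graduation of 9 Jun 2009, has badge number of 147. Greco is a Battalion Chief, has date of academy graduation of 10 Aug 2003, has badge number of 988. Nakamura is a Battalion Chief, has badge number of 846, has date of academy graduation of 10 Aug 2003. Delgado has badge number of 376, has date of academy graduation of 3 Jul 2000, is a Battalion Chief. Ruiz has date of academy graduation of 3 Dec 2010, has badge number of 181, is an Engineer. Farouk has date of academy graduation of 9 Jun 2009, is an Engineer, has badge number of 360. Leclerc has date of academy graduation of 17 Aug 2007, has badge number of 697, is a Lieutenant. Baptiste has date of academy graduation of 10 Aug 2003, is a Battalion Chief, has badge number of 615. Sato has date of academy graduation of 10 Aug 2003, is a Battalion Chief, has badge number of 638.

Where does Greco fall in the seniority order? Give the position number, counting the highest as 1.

2

By rank: Baptiste, Greco, Nakamura, Sato and Delgado (Battalion Chief); then Leclerc (Lieutenant); then Andersen, Farouk, Ruiz and Bianchi (Engineer).
Among Baptiste, Greco, Nakamura, Sato and Delgado, by date of academy graduation (later first) (reversed rule for this group): Baptiste, Greco, Nakamura and Sato (10 Aug 2003) before Delgado (3 Jul 2000).
Among Baptiste, Greco, Nakamura and Sato, alphabetically by surname: Baptiste before Greco before Nakamura before Sato.
Among Andersen, Farouk, Ruiz and Bianchi, by date of academy graduation (earlier first): Andersen and Farouk (9 Jun 2009) before Ruiz (3 Dec 2010) before Bianchi (28 Feb 2015).
Among Andersen and Farouk, alphabetically by surname: Andersen before Farouk.
Order: Baptiste, Greco, Nakamura, Sato, Delgado, Leclerc, Andersen, Farouk, Ruiz, Bianchi. So position 2.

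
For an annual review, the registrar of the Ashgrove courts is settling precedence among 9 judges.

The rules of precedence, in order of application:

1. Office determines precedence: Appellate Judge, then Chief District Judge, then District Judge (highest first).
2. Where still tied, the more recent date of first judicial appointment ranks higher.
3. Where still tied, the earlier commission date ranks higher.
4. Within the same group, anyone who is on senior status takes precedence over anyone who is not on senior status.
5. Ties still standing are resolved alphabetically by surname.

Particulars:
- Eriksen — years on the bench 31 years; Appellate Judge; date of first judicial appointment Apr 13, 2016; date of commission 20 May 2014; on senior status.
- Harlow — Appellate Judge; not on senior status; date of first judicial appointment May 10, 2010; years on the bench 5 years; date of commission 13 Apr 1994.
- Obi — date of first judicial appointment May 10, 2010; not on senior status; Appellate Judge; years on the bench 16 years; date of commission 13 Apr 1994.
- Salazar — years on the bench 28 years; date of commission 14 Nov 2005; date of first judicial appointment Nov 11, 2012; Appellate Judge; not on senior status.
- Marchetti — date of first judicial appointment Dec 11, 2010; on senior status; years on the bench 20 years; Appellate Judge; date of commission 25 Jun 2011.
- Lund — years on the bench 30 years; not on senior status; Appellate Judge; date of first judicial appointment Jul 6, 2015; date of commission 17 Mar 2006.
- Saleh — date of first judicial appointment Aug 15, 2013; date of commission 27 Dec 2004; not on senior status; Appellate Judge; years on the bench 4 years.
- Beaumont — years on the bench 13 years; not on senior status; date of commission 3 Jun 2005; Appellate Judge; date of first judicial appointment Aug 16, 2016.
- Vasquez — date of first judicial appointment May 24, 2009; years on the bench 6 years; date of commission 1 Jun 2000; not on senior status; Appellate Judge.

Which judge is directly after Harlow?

Obi

By office: Beaumont, Eriksen, Lund, Saleh, Salazar, Marchetti, Harlow, Obi and Vasquez (Appellate Judge).
Among Beaumont, Eriksen, Lund, Saleh, Salazar, Marchetti, Harlow, Obi and Vasquez, by date of first judicial appointment (later first): Beaumont (Aug 16, 2016) before Eriksen (Apr 13, 2016) before Lund (Jul 6, 2015) before Saleh (Aug 15, 2013) before Salazar (Nov 11, 2012) before Marchetti (Dec 11, 2010) before Harlow and Obi (May 10, 2010) before Vasquez (May 24, 2009).
Harlow and Obi both have date of commission 13 Apr 1994, so the next rule applies.
Harlow and Obi are each not on senior status, so the next rule applies.
Among Harlow and Obi, alphabetically by surname: Harlow before Obi.
Order: Beaumont, Eriksen, Lund, Saleh, Salazar, Marchetti, Harlow, Obi, Vasquez.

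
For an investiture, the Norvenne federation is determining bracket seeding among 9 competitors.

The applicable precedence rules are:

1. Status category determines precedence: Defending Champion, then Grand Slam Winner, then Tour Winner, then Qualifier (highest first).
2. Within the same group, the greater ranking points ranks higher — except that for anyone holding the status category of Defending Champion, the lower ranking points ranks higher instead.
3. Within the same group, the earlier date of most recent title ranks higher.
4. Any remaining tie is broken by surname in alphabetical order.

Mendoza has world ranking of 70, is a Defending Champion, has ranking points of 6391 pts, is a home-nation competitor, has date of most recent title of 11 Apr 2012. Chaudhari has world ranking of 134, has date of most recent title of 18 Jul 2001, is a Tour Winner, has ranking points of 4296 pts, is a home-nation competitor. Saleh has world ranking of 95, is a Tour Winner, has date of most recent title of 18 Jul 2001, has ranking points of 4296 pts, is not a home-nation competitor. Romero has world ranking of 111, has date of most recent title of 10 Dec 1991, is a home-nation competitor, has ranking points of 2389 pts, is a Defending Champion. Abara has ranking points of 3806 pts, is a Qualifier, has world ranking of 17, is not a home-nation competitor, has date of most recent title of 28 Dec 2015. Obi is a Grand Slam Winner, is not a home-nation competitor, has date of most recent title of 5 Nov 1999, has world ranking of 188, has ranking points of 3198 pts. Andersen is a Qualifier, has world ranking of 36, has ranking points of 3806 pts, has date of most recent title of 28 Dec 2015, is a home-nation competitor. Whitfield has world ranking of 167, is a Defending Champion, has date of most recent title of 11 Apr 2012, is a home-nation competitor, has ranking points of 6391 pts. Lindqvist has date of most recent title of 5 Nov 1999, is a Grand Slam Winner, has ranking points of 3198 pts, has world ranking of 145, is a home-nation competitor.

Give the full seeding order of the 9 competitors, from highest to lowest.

By status category: Romero, Mendoza and Whitfield (Defending Champion); then Lindqvist and Obi (Grand Slam Winner); then Chaudhari and Saleh (Tour Winner); then Abara and Andersen (Qualifier).
Among Romero, Mendoza and Whitfield, by ranking points (lower first) (reversed rule for this group): Romero (2389 pts) before Mendoza and Whitfield (6391 pts).
Mendoza and Whitfield both have date of most recent title 11 Apr 2012, so the next rule applies.
Among Mendoza and Whitfield, alphabetically by surname: Mendoza before Whitfield.
Lindqvist and Obi both have ranking points 3198 pts, so the next rule applies.
Lindqvist and Obi both have date of most recent title 5 Nov 1999, so the next rule applies.
Among Lindqvist and Obi, alphabetically by surname: Lindqvist before Obi.
Chaudhari and Saleh both have ranking points 4296 pts, so the next rule applies.
Chaudhari and Saleh both have date of most recent title 18 Jul 2001, so the next rule applies.
Among Chaudhari and Saleh, alphabetically by surname: Chaudhari before Saleh.
Abara and Andersen both have ranking points 3806 pts, so the next rule applies.
Abara and Andersen both have date of most recent title 28 Dec 2015, so the next rule applies.
Among Abara and Andersen, alphabetically by surname: Abara before Andersen.
Full order: Romero, Mendoza, Whitfield, Lindqvist, Obi, Chaudhari, Saleh, Abara, Andersen.

Romero, Mendoza, Whitfield, Lindqvist, Obi, Chaudhari, Saleh, Abara, Andersen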